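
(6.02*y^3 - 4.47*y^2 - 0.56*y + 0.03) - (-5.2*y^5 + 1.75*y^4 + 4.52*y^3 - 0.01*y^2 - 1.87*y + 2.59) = 5.2*y^5 - 1.75*y^4 + 1.5*y^3 - 4.46*y^2 + 1.31*y - 2.56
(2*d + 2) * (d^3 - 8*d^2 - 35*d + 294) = 2*d^4 - 14*d^3 - 86*d^2 + 518*d + 588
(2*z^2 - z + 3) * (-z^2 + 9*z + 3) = -2*z^4 + 19*z^3 - 6*z^2 + 24*z + 9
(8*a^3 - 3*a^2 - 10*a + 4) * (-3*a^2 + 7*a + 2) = -24*a^5 + 65*a^4 + 25*a^3 - 88*a^2 + 8*a + 8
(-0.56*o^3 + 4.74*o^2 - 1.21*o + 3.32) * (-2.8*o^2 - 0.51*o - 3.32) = 1.568*o^5 - 12.9864*o^4 + 2.8298*o^3 - 24.4157*o^2 + 2.324*o - 11.0224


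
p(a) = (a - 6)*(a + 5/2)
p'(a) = 2*a - 7/2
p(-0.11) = -14.60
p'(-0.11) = -3.72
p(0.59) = -16.72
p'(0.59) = -2.32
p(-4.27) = 18.18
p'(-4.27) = -12.04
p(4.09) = -12.59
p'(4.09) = 4.68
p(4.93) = -7.95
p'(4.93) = 6.36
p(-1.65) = -6.50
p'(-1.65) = -6.80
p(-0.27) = -13.98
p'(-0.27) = -4.04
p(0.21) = -15.69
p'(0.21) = -3.08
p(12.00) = 87.00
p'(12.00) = 20.50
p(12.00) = 87.00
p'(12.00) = 20.50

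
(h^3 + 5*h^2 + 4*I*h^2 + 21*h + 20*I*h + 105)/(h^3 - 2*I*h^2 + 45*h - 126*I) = (h + 5)/(h - 6*I)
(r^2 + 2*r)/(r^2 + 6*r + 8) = r/(r + 4)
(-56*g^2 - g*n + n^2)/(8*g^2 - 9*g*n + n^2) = (-7*g - n)/(g - n)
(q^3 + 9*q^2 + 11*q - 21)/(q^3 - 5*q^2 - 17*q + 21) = (q + 7)/(q - 7)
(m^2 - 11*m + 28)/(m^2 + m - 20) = (m - 7)/(m + 5)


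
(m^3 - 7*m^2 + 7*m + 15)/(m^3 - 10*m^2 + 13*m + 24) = (m - 5)/(m - 8)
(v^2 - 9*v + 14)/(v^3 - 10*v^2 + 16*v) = (v - 7)/(v*(v - 8))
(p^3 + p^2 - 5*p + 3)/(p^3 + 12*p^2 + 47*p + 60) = (p^2 - 2*p + 1)/(p^2 + 9*p + 20)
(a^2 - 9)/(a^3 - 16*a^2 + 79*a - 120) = (a + 3)/(a^2 - 13*a + 40)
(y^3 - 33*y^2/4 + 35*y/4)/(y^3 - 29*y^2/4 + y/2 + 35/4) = y/(y + 1)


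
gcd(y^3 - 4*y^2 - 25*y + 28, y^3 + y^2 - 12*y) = y + 4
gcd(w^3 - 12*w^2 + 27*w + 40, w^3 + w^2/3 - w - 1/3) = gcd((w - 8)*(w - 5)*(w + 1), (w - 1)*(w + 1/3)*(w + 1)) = w + 1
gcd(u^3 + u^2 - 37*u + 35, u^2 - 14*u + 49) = 1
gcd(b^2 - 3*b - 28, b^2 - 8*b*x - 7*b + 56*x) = b - 7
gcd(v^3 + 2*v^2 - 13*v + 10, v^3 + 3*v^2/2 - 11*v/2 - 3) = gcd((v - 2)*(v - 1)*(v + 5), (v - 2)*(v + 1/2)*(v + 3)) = v - 2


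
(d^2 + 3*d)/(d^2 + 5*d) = (d + 3)/(d + 5)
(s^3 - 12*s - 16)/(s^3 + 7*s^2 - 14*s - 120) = (s^2 + 4*s + 4)/(s^2 + 11*s + 30)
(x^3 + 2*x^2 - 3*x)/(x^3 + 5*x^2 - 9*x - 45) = x*(x - 1)/(x^2 + 2*x - 15)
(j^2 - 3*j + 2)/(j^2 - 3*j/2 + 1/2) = 2*(j - 2)/(2*j - 1)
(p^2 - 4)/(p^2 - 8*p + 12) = (p + 2)/(p - 6)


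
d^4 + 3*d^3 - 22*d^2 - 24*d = d*(d - 4)*(d + 1)*(d + 6)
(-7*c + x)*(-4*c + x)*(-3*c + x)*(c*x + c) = -84*c^4*x - 84*c^4 + 61*c^3*x^2 + 61*c^3*x - 14*c^2*x^3 - 14*c^2*x^2 + c*x^4 + c*x^3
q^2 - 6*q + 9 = (q - 3)^2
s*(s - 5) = s^2 - 5*s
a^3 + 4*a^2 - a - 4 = (a - 1)*(a + 1)*(a + 4)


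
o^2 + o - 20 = (o - 4)*(o + 5)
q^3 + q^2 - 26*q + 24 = (q - 4)*(q - 1)*(q + 6)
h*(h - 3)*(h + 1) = h^3 - 2*h^2 - 3*h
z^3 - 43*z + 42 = (z - 6)*(z - 1)*(z + 7)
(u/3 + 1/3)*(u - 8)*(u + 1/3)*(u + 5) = u^4/3 - 5*u^3/9 - 131*u^2/9 - 163*u/9 - 40/9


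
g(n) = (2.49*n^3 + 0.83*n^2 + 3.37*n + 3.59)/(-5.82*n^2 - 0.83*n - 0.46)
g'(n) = (11.64*n + 0.83)*(2.49*n^3 + 0.83*n^2 + 3.37*n + 3.59)/(-5.82*n^2 - 0.83*n - 0.46)^2 + (7.47*n^2 + 1.66*n + 3.37)/(-5.82*n^2 - 0.83*n - 0.46) = (-14.4918*n^4 - 4.1334*n^3 + 15.4883*n^2 + 41.024*n + 1.4295)/(33.8724*n^4 + 9.6612*n^3 + 6.0433*n^2 + 0.7636*n + 0.2116)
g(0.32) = -3.66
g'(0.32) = 9.08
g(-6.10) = 2.60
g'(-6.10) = -0.42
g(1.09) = -1.39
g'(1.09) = 0.57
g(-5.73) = 2.45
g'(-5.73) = -0.42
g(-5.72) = 2.44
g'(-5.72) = -0.42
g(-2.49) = 1.10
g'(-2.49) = -0.42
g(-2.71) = 1.20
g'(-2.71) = -0.41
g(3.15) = -1.65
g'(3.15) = -0.34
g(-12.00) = 5.09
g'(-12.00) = -0.42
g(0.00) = -7.80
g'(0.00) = 6.76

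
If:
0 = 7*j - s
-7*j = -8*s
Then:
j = 0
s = 0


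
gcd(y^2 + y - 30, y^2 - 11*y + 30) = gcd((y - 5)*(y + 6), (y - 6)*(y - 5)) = y - 5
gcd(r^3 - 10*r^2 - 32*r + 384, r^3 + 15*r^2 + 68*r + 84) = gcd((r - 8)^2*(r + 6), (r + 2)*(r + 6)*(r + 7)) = r + 6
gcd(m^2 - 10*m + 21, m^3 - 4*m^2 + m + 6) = m - 3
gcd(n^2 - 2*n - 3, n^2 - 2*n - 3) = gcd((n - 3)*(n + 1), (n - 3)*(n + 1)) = n^2 - 2*n - 3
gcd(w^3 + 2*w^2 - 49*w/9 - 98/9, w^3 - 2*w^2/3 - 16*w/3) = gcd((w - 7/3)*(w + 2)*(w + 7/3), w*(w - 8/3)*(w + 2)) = w + 2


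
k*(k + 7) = k^2 + 7*k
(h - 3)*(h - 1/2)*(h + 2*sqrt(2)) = h^3 - 7*h^2/2 + 2*sqrt(2)*h^2 - 7*sqrt(2)*h + 3*h/2 + 3*sqrt(2)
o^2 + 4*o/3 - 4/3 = (o - 2/3)*(o + 2)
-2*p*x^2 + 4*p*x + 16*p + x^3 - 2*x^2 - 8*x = (-2*p + x)*(x - 4)*(x + 2)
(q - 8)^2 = q^2 - 16*q + 64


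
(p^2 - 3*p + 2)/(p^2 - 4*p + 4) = (p - 1)/(p - 2)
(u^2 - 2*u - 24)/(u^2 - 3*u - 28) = (u - 6)/(u - 7)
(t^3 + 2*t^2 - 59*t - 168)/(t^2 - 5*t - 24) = t + 7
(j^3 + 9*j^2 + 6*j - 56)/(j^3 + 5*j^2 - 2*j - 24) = (j + 7)/(j + 3)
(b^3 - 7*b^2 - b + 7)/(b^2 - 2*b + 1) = (b^2 - 6*b - 7)/(b - 1)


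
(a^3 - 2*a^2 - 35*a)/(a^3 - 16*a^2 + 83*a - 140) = a*(a + 5)/(a^2 - 9*a + 20)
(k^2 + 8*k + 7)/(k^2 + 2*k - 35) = (k + 1)/(k - 5)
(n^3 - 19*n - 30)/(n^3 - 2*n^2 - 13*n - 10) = (n + 3)/(n + 1)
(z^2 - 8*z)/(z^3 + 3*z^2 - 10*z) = (z - 8)/(z^2 + 3*z - 10)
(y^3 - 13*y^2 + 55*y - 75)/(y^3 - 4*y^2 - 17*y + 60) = (y - 5)/(y + 4)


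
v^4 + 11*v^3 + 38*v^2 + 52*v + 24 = (v + 1)*(v + 2)^2*(v + 6)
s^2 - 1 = (s - 1)*(s + 1)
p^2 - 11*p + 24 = (p - 8)*(p - 3)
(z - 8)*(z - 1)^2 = z^3 - 10*z^2 + 17*z - 8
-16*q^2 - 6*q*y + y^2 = (-8*q + y)*(2*q + y)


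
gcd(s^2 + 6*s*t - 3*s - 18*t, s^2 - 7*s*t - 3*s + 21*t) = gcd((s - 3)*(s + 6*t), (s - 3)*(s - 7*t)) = s - 3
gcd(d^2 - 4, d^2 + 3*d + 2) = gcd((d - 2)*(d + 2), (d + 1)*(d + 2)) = d + 2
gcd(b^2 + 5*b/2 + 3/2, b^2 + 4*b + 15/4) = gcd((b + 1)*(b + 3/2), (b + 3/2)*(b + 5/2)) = b + 3/2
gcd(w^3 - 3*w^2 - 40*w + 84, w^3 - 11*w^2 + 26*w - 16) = w - 2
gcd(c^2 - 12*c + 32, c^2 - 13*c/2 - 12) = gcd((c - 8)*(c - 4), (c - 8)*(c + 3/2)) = c - 8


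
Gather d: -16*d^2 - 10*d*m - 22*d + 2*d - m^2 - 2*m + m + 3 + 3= -16*d^2 + d*(-10*m - 20) - m^2 - m + 6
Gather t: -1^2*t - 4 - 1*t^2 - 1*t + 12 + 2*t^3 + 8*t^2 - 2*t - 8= 2*t^3 + 7*t^2 - 4*t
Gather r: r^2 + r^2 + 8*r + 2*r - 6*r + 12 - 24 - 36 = 2*r^2 + 4*r - 48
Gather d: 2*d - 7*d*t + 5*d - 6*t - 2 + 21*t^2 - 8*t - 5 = d*(7 - 7*t) + 21*t^2 - 14*t - 7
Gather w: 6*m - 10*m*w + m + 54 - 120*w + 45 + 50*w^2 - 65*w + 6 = 7*m + 50*w^2 + w*(-10*m - 185) + 105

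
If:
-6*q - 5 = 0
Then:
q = -5/6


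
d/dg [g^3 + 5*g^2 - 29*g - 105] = 3*g^2 + 10*g - 29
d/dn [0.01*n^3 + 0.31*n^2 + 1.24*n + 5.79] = 0.03*n^2 + 0.62*n + 1.24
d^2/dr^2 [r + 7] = 0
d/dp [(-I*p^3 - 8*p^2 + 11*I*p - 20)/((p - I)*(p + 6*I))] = (-I*p^4 + 10*p^3 - 69*I*p^2 - 56*p + 166*I)/(p^4 + 10*I*p^3 - 13*p^2 + 60*I*p + 36)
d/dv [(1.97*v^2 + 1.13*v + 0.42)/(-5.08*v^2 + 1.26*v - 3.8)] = (8.2226*v^2 - 10.7048*v - 4.8232)/(25.8064*v^4 - 12.8016*v^3 + 40.1956*v^2 - 9.576*v + 14.44)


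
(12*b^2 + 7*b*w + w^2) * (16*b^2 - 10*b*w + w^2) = 192*b^4 - 8*b^3*w - 42*b^2*w^2 - 3*b*w^3 + w^4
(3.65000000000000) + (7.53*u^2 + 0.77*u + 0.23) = 7.53*u^2 + 0.77*u + 3.88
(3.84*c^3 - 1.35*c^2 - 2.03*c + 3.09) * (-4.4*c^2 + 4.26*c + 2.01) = -16.896*c^5 + 22.2984*c^4 + 10.8994*c^3 - 24.9573*c^2 + 9.0831*c + 6.2109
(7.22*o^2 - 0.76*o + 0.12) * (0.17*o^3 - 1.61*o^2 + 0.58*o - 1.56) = 1.2274*o^5 - 11.7534*o^4 + 5.4316*o^3 - 11.8972*o^2 + 1.2552*o - 0.1872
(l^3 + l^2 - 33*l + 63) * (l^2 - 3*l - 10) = l^5 - 2*l^4 - 46*l^3 + 152*l^2 + 141*l - 630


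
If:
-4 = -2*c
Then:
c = 2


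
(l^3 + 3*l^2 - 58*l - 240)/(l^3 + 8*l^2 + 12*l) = (l^2 - 3*l - 40)/(l*(l + 2))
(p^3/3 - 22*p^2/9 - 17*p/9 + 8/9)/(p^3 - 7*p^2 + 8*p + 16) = (3*p^2 - 25*p + 8)/(9*(p^2 - 8*p + 16))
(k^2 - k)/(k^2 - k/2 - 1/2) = 2*k/(2*k + 1)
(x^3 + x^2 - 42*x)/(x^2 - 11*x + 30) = x*(x + 7)/(x - 5)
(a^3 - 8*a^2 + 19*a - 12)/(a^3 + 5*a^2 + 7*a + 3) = (a^3 - 8*a^2 + 19*a - 12)/(a^3 + 5*a^2 + 7*a + 3)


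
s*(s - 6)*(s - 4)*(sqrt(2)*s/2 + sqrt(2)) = sqrt(2)*s^4/2 - 4*sqrt(2)*s^3 + 2*sqrt(2)*s^2 + 24*sqrt(2)*s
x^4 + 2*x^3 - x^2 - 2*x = x*(x - 1)*(x + 1)*(x + 2)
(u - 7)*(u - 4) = u^2 - 11*u + 28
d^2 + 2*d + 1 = (d + 1)^2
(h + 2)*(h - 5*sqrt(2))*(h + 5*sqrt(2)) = h^3 + 2*h^2 - 50*h - 100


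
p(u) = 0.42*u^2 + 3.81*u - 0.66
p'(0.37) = 4.12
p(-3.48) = -8.83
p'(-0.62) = 3.29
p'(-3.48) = 0.89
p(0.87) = 2.97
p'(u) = 0.84*u + 3.81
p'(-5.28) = -0.63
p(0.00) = -0.66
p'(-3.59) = 0.79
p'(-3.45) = 0.91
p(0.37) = 0.81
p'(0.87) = 4.54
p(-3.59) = -8.92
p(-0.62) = -2.86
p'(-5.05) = -0.43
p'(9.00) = 11.37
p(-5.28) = -9.07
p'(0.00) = 3.81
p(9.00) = 67.65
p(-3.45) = -8.81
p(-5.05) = -9.19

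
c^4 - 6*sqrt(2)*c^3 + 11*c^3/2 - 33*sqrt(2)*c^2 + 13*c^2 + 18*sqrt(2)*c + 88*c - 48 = (c - 1/2)*(c + 6)*(c - 4*sqrt(2))*(c - 2*sqrt(2))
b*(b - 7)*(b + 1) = b^3 - 6*b^2 - 7*b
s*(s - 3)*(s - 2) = s^3 - 5*s^2 + 6*s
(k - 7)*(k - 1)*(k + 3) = k^3 - 5*k^2 - 17*k + 21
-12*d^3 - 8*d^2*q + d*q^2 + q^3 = (-3*d + q)*(2*d + q)^2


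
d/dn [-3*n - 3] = -3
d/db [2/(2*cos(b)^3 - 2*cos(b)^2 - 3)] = 4*(3*cos(b) - 2)*sin(b)*cos(b)/(-2*cos(b)^3 + 2*cos(b)^2 + 3)^2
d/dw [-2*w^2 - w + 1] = -4*w - 1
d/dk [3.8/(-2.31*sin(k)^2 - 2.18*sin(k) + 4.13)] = (17.556*sin(k) + 8.284)*cos(k)/(2.31*sin(k)^2 + 2.18*sin(k) - 4.13)^2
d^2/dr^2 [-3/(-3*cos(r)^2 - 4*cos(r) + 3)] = 3*(-36*sin(r)^4 + 70*sin(r)^2 + 33*cos(r) - 9*cos(3*r) + 16)/(-3*sin(r)^2 + 4*cos(r))^3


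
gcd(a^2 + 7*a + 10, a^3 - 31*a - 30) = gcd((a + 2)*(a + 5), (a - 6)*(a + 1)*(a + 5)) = a + 5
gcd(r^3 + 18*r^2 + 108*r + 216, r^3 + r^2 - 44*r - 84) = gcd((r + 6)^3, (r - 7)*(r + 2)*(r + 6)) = r + 6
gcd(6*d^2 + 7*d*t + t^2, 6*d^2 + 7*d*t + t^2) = 6*d^2 + 7*d*t + t^2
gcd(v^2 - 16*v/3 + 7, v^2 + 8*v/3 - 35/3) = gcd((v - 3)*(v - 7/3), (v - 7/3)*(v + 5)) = v - 7/3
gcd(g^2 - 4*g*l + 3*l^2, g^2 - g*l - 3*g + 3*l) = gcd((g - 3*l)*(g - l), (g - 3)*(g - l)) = g - l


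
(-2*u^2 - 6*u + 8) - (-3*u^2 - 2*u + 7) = u^2 - 4*u + 1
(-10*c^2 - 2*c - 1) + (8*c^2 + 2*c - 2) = -2*c^2 - 3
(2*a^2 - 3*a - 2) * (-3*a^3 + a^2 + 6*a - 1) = -6*a^5 + 11*a^4 + 15*a^3 - 22*a^2 - 9*a + 2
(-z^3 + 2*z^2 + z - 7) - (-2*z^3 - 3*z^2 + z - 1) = z^3 + 5*z^2 - 6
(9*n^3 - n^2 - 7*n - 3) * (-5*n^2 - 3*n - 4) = -45*n^5 - 22*n^4 + 2*n^3 + 40*n^2 + 37*n + 12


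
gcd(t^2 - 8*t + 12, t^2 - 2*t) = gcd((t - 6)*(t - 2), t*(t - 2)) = t - 2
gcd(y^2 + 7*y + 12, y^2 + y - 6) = y + 3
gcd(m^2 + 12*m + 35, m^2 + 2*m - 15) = m + 5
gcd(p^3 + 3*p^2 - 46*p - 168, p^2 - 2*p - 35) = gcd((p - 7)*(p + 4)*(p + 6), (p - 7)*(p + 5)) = p - 7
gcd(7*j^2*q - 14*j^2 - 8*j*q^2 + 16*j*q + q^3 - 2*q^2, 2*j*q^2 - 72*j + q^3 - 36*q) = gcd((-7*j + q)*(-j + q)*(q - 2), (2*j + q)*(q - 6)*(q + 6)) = 1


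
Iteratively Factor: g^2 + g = (g)*(g + 1)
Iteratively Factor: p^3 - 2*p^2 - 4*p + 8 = (p - 2)*(p^2 - 4) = (p - 2)*(p + 2)*(p - 2)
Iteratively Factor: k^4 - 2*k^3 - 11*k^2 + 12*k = (k - 4)*(k^3 + 2*k^2 - 3*k) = (k - 4)*(k + 3)*(k^2 - k) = k*(k - 4)*(k + 3)*(k - 1)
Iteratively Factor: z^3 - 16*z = (z)*(z^2 - 16) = z*(z - 4)*(z + 4)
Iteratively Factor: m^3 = (m)*(m^2) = m^2*(m)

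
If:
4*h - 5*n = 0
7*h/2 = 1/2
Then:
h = 1/7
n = 4/35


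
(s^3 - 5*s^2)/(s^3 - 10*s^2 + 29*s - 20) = s^2/(s^2 - 5*s + 4)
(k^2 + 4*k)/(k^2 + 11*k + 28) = k/(k + 7)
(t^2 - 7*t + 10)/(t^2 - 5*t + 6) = (t - 5)/(t - 3)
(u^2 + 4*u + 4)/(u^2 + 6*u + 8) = (u + 2)/(u + 4)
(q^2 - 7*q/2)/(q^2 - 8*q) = (q - 7/2)/(q - 8)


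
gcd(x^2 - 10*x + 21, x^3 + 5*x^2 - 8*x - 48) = x - 3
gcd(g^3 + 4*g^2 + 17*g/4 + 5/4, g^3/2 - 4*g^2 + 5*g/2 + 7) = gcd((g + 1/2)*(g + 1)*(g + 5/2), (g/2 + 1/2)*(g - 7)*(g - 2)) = g + 1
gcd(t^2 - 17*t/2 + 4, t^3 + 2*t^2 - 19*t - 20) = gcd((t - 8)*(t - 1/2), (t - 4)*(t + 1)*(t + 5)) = 1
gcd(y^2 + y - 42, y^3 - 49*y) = y + 7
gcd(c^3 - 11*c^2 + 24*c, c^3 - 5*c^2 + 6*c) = c^2 - 3*c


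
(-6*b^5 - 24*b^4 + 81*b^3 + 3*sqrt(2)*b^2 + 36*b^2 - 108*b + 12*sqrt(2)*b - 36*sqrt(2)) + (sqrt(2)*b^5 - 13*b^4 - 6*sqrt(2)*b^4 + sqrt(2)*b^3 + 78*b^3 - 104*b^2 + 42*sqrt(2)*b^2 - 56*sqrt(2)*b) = -6*b^5 + sqrt(2)*b^5 - 37*b^4 - 6*sqrt(2)*b^4 + sqrt(2)*b^3 + 159*b^3 - 68*b^2 + 45*sqrt(2)*b^2 - 108*b - 44*sqrt(2)*b - 36*sqrt(2)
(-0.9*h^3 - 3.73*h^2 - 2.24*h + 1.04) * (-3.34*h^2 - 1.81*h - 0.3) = 3.006*h^5 + 14.0872*h^4 + 14.5029*h^3 + 1.6998*h^2 - 1.2104*h - 0.312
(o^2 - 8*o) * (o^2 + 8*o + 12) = o^4 - 52*o^2 - 96*o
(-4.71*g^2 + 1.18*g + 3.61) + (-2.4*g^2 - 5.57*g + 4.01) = -7.11*g^2 - 4.39*g + 7.62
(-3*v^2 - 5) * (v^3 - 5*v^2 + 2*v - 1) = -3*v^5 + 15*v^4 - 11*v^3 + 28*v^2 - 10*v + 5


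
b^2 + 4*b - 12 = (b - 2)*(b + 6)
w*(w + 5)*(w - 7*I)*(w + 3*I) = w^4 + 5*w^3 - 4*I*w^3 + 21*w^2 - 20*I*w^2 + 105*w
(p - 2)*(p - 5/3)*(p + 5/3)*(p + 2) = p^4 - 61*p^2/9 + 100/9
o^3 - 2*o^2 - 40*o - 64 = (o - 8)*(o + 2)*(o + 4)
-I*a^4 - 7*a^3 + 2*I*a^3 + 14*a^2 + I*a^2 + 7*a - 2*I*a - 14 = (a - 2)*(a - 1)*(a - 7*I)*(-I*a - I)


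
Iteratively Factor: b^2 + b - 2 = (b + 2)*(b - 1)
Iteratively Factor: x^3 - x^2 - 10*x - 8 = (x - 4)*(x^2 + 3*x + 2) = (x - 4)*(x + 2)*(x + 1)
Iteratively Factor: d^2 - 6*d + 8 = (d - 2)*(d - 4)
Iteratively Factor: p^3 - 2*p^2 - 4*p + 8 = (p + 2)*(p^2 - 4*p + 4) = (p - 2)*(p + 2)*(p - 2)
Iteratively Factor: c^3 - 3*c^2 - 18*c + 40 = (c - 5)*(c^2 + 2*c - 8) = (c - 5)*(c - 2)*(c + 4)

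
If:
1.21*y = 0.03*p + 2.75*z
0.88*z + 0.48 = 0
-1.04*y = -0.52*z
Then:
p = 39.00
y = -0.27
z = -0.55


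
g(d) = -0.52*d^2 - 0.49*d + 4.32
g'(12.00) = -12.97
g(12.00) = -76.44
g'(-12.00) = 11.99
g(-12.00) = -64.68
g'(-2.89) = 2.52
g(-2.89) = 1.39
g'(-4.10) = 3.77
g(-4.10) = -2.41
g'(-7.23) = 7.03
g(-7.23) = -19.32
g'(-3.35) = 2.99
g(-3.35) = 0.13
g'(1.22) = -1.76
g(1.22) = 2.95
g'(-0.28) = -0.20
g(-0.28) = 4.42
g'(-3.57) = 3.22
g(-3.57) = -0.56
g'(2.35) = -2.93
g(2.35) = 0.30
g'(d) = -1.04*d - 0.49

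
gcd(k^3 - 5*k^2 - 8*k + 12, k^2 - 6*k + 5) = k - 1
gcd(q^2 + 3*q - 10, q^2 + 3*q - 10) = q^2 + 3*q - 10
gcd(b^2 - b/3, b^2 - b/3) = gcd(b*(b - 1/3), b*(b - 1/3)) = b^2 - b/3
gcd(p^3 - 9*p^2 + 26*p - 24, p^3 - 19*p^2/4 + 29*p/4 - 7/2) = p - 2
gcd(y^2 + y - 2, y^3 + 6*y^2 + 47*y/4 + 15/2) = y + 2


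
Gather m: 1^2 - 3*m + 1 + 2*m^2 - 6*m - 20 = 2*m^2 - 9*m - 18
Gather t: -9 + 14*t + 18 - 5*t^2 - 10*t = -5*t^2 + 4*t + 9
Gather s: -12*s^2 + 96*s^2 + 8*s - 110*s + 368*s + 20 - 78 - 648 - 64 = 84*s^2 + 266*s - 770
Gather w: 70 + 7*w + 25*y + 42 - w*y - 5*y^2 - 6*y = w*(7 - y) - 5*y^2 + 19*y + 112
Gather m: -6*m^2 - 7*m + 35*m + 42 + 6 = -6*m^2 + 28*m + 48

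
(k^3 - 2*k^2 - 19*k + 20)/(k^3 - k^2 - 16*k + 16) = (k - 5)/(k - 4)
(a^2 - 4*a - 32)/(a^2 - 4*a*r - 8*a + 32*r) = (-a - 4)/(-a + 4*r)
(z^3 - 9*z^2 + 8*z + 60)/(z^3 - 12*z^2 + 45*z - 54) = (z^2 - 3*z - 10)/(z^2 - 6*z + 9)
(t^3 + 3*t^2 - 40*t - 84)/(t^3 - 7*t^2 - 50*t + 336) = (t + 2)/(t - 8)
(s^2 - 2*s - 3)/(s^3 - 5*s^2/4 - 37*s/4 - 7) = 4*(s - 3)/(4*s^2 - 9*s - 28)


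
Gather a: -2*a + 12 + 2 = 14 - 2*a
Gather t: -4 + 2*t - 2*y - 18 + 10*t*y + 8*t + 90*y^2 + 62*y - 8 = t*(10*y + 10) + 90*y^2 + 60*y - 30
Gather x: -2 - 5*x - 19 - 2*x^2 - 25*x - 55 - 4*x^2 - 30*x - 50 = -6*x^2 - 60*x - 126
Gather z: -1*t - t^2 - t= -t^2 - 2*t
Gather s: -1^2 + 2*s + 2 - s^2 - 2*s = 1 - s^2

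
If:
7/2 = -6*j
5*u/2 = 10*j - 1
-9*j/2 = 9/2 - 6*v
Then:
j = -7/12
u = -41/15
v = 5/16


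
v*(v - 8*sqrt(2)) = v^2 - 8*sqrt(2)*v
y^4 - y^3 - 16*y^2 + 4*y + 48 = (y - 4)*(y - 2)*(y + 2)*(y + 3)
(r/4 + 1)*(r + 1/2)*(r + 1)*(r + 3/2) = r^4/4 + 7*r^3/4 + 59*r^2/16 + 47*r/16 + 3/4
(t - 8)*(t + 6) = t^2 - 2*t - 48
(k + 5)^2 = k^2 + 10*k + 25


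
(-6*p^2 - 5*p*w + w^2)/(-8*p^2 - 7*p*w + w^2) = (6*p - w)/(8*p - w)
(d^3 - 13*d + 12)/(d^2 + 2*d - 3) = (d^2 + d - 12)/(d + 3)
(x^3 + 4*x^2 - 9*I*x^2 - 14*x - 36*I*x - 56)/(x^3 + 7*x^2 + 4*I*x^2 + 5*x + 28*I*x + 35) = (x^3 + x^2*(4 - 9*I) + x*(-14 - 36*I) - 56)/(x^3 + x^2*(7 + 4*I) + x*(5 + 28*I) + 35)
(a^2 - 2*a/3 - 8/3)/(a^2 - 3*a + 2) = (a + 4/3)/(a - 1)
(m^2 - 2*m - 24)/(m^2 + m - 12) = (m - 6)/(m - 3)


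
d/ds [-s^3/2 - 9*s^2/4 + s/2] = -3*s^2/2 - 9*s/2 + 1/2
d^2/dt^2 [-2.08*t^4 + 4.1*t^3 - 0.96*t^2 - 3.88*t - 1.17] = -24.96*t^2 + 24.6*t - 1.92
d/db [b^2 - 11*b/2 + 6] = 2*b - 11/2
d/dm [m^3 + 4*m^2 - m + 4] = 3*m^2 + 8*m - 1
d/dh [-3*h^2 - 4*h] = -6*h - 4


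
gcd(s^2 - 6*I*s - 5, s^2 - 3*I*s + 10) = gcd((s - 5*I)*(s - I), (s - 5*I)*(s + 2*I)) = s - 5*I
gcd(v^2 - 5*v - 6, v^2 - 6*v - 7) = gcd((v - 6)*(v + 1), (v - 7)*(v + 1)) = v + 1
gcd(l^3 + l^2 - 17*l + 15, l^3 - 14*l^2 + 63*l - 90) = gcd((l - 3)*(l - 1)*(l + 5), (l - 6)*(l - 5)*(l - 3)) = l - 3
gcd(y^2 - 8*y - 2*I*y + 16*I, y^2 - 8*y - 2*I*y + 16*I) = y^2 + y*(-8 - 2*I) + 16*I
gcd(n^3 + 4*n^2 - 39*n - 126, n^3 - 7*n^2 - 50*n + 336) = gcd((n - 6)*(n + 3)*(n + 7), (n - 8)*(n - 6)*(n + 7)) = n^2 + n - 42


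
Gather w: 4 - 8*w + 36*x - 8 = -8*w + 36*x - 4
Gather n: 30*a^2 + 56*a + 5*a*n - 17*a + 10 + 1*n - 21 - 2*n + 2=30*a^2 + 39*a + n*(5*a - 1) - 9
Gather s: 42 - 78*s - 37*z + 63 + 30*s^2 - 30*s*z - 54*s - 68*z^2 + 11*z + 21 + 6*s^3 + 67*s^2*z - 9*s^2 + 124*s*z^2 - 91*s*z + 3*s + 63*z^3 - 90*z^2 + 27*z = 6*s^3 + s^2*(67*z + 21) + s*(124*z^2 - 121*z - 129) + 63*z^3 - 158*z^2 + z + 126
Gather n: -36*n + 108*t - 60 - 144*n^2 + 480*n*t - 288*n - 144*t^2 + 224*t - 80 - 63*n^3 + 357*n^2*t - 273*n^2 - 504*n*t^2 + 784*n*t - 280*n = -63*n^3 + n^2*(357*t - 417) + n*(-504*t^2 + 1264*t - 604) - 144*t^2 + 332*t - 140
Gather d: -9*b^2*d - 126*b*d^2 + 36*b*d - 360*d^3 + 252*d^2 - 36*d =-360*d^3 + d^2*(252 - 126*b) + d*(-9*b^2 + 36*b - 36)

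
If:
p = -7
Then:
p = -7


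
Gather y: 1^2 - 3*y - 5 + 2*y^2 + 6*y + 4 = 2*y^2 + 3*y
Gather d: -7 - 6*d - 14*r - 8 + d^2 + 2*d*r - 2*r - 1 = d^2 + d*(2*r - 6) - 16*r - 16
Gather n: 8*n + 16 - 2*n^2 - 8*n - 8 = 8 - 2*n^2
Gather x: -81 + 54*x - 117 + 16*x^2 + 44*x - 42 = 16*x^2 + 98*x - 240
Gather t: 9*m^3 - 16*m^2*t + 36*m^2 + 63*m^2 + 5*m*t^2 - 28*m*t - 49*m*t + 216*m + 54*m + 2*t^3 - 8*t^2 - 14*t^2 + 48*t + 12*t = 9*m^3 + 99*m^2 + 270*m + 2*t^3 + t^2*(5*m - 22) + t*(-16*m^2 - 77*m + 60)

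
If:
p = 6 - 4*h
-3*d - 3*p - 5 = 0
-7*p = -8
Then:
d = -59/21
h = 17/14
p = 8/7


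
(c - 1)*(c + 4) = c^2 + 3*c - 4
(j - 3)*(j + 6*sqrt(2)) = j^2 - 3*j + 6*sqrt(2)*j - 18*sqrt(2)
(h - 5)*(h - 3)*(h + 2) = h^3 - 6*h^2 - h + 30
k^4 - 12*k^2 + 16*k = k*(k - 2)^2*(k + 4)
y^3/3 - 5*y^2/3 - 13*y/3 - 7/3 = (y/3 + 1/3)*(y - 7)*(y + 1)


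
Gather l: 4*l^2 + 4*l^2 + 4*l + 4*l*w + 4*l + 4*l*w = 8*l^2 + l*(8*w + 8)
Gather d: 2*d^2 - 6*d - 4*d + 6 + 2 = 2*d^2 - 10*d + 8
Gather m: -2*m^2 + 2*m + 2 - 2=-2*m^2 + 2*m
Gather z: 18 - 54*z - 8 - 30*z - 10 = -84*z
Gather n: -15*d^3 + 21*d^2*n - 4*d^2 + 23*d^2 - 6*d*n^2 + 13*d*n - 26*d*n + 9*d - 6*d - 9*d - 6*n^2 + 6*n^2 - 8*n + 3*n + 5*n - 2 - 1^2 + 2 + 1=-15*d^3 + 19*d^2 - 6*d*n^2 - 6*d + n*(21*d^2 - 13*d)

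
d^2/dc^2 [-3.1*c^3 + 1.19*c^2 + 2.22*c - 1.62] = 2.38 - 18.6*c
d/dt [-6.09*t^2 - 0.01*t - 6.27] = -12.18*t - 0.01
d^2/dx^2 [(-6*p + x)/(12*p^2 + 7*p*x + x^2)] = 2*((-p - 3*x)*(12*p^2 + 7*p*x + x^2) - (6*p - x)*(7*p + 2*x)^2)/(12*p^2 + 7*p*x + x^2)^3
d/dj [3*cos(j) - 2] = -3*sin(j)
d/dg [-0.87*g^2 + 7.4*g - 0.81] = 7.4 - 1.74*g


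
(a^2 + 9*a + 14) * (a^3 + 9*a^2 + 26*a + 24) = a^5 + 18*a^4 + 121*a^3 + 384*a^2 + 580*a + 336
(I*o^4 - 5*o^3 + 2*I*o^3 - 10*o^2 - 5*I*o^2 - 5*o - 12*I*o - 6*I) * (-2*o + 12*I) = -2*I*o^5 - 2*o^4 - 4*I*o^4 - 4*o^3 - 50*I*o^3 + 70*o^2 - 96*I*o^2 + 144*o - 48*I*o + 72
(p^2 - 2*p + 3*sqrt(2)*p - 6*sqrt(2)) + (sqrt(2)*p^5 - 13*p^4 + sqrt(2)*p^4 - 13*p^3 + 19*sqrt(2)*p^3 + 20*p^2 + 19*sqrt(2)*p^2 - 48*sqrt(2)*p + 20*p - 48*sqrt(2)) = sqrt(2)*p^5 - 13*p^4 + sqrt(2)*p^4 - 13*p^3 + 19*sqrt(2)*p^3 + 21*p^2 + 19*sqrt(2)*p^2 - 45*sqrt(2)*p + 18*p - 54*sqrt(2)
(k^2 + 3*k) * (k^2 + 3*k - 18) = k^4 + 6*k^3 - 9*k^2 - 54*k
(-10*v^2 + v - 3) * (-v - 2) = 10*v^3 + 19*v^2 + v + 6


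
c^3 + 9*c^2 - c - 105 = (c - 3)*(c + 5)*(c + 7)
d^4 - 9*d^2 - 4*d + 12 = (d - 3)*(d - 1)*(d + 2)^2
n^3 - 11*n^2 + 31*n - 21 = (n - 7)*(n - 3)*(n - 1)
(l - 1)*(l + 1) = l^2 - 1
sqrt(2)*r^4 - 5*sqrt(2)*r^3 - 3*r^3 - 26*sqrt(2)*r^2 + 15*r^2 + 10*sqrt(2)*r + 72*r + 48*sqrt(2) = (r - 8)*(r + 3)*(r - 2*sqrt(2))*(sqrt(2)*r + 1)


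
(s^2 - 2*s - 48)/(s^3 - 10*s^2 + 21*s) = (s^2 - 2*s - 48)/(s*(s^2 - 10*s + 21))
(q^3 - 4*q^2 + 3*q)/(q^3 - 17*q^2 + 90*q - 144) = q*(q - 1)/(q^2 - 14*q + 48)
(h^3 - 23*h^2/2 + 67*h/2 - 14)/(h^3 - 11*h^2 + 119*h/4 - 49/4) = 2*(h - 4)/(2*h - 7)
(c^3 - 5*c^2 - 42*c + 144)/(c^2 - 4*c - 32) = (c^2 + 3*c - 18)/(c + 4)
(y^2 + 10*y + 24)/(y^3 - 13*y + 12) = (y + 6)/(y^2 - 4*y + 3)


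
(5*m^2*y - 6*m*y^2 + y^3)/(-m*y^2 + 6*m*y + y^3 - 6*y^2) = (-5*m + y)/(y - 6)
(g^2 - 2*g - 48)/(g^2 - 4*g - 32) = (g + 6)/(g + 4)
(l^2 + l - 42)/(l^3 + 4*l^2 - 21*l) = (l - 6)/(l*(l - 3))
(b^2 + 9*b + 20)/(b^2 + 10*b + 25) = (b + 4)/(b + 5)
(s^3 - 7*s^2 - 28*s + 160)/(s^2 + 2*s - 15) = (s^2 - 12*s + 32)/(s - 3)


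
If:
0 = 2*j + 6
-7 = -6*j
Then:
No Solution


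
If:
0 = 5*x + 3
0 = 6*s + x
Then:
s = 1/10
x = -3/5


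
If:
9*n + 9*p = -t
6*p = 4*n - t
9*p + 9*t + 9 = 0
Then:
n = -3/77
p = 13/77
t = -90/77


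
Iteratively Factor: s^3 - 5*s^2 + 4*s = (s - 1)*(s^2 - 4*s) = s*(s - 1)*(s - 4)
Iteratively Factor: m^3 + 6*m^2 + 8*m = (m + 2)*(m^2 + 4*m) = (m + 2)*(m + 4)*(m)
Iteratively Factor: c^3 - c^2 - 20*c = (c - 5)*(c^2 + 4*c) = c*(c - 5)*(c + 4)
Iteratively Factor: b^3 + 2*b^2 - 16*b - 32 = (b + 2)*(b^2 - 16) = (b + 2)*(b + 4)*(b - 4)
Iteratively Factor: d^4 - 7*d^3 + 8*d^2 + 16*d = (d + 1)*(d^3 - 8*d^2 + 16*d) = d*(d + 1)*(d^2 - 8*d + 16) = d*(d - 4)*(d + 1)*(d - 4)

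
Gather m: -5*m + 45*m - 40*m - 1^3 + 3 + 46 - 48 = 0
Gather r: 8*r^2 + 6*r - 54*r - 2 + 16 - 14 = 8*r^2 - 48*r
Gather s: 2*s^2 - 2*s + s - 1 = 2*s^2 - s - 1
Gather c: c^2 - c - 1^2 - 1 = c^2 - c - 2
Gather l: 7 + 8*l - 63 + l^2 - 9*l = l^2 - l - 56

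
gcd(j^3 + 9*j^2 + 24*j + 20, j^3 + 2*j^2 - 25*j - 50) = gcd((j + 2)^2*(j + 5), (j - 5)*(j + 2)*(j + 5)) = j^2 + 7*j + 10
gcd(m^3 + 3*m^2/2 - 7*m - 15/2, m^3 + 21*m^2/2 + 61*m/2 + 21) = m + 1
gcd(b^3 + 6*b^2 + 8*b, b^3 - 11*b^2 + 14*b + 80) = b + 2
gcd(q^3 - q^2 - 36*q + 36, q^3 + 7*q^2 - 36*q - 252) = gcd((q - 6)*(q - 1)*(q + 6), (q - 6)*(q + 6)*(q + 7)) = q^2 - 36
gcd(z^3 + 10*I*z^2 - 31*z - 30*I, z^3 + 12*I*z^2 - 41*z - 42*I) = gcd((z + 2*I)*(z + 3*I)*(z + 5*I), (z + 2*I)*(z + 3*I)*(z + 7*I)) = z^2 + 5*I*z - 6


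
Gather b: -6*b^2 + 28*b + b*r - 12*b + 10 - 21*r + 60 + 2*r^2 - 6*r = -6*b^2 + b*(r + 16) + 2*r^2 - 27*r + 70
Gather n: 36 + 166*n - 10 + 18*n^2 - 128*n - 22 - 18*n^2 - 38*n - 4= 0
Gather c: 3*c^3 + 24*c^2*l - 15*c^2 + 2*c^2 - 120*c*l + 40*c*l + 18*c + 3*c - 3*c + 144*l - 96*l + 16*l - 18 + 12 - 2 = 3*c^3 + c^2*(24*l - 13) + c*(18 - 80*l) + 64*l - 8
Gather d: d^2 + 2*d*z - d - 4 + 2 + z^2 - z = d^2 + d*(2*z - 1) + z^2 - z - 2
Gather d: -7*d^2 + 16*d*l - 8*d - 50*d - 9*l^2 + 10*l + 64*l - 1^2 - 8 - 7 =-7*d^2 + d*(16*l - 58) - 9*l^2 + 74*l - 16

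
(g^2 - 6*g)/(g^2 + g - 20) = g*(g - 6)/(g^2 + g - 20)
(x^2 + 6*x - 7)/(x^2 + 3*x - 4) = (x + 7)/(x + 4)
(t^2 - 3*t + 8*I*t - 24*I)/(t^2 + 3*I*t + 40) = (t - 3)/(t - 5*I)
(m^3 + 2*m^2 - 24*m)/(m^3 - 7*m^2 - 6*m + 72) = m*(m + 6)/(m^2 - 3*m - 18)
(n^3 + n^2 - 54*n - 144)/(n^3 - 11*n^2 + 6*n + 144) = (n + 6)/(n - 6)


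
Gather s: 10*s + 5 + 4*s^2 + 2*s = 4*s^2 + 12*s + 5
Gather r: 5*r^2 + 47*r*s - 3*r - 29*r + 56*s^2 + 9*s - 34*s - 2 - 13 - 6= 5*r^2 + r*(47*s - 32) + 56*s^2 - 25*s - 21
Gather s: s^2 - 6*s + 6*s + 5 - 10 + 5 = s^2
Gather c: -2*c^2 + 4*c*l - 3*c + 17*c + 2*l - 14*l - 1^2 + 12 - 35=-2*c^2 + c*(4*l + 14) - 12*l - 24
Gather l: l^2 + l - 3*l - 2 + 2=l^2 - 2*l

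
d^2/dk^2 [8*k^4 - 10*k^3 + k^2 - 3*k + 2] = 96*k^2 - 60*k + 2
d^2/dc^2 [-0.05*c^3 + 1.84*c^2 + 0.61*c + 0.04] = 3.68 - 0.3*c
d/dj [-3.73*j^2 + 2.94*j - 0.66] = 2.94 - 7.46*j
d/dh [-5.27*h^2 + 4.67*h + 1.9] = 4.67 - 10.54*h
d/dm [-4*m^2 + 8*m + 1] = 8 - 8*m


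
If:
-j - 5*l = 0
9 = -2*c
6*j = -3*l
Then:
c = -9/2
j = 0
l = 0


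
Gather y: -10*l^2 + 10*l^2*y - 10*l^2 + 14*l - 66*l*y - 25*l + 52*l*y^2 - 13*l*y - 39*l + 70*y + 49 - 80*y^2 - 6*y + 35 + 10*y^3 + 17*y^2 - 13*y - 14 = -20*l^2 - 50*l + 10*y^3 + y^2*(52*l - 63) + y*(10*l^2 - 79*l + 51) + 70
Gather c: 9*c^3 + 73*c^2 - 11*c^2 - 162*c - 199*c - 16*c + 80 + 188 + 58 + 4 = 9*c^3 + 62*c^2 - 377*c + 330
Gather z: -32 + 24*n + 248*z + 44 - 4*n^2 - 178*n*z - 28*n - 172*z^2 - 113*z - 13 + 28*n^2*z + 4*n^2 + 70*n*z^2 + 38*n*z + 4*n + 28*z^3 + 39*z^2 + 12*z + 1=28*z^3 + z^2*(70*n - 133) + z*(28*n^2 - 140*n + 147)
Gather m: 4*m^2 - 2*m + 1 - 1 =4*m^2 - 2*m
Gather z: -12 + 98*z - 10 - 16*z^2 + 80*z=-16*z^2 + 178*z - 22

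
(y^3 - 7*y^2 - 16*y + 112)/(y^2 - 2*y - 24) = (y^2 - 11*y + 28)/(y - 6)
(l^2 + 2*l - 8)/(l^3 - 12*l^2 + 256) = (l - 2)/(l^2 - 16*l + 64)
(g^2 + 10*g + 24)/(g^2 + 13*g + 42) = (g + 4)/(g + 7)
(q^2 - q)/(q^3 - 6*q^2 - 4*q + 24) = q*(q - 1)/(q^3 - 6*q^2 - 4*q + 24)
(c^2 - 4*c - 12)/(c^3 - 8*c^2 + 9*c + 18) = (c + 2)/(c^2 - 2*c - 3)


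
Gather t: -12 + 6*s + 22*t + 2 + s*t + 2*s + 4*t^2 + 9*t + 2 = 8*s + 4*t^2 + t*(s + 31) - 8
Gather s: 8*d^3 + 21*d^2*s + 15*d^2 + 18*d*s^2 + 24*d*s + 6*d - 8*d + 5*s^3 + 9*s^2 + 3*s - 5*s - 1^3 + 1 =8*d^3 + 15*d^2 - 2*d + 5*s^3 + s^2*(18*d + 9) + s*(21*d^2 + 24*d - 2)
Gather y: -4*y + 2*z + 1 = -4*y + 2*z + 1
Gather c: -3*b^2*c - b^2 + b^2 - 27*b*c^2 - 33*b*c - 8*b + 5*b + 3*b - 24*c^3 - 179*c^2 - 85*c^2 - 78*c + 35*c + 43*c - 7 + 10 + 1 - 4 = -24*c^3 + c^2*(-27*b - 264) + c*(-3*b^2 - 33*b)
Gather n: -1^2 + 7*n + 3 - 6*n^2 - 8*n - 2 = -6*n^2 - n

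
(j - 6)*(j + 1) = j^2 - 5*j - 6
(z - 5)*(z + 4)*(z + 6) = z^3 + 5*z^2 - 26*z - 120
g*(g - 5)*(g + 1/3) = g^3 - 14*g^2/3 - 5*g/3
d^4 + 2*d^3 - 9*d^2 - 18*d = d*(d - 3)*(d + 2)*(d + 3)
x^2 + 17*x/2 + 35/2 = (x + 7/2)*(x + 5)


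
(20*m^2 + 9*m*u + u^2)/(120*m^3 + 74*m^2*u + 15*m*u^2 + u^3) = 1/(6*m + u)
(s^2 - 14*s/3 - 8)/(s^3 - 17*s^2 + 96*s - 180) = (s + 4/3)/(s^2 - 11*s + 30)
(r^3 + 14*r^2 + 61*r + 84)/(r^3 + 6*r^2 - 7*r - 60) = (r^2 + 10*r + 21)/(r^2 + 2*r - 15)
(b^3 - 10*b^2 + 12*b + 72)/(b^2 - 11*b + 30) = (b^2 - 4*b - 12)/(b - 5)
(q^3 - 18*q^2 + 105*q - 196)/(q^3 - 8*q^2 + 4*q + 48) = (q^2 - 14*q + 49)/(q^2 - 4*q - 12)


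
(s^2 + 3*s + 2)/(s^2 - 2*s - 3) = (s + 2)/(s - 3)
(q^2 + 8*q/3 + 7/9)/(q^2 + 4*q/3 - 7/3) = (q + 1/3)/(q - 1)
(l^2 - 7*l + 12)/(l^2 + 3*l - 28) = (l - 3)/(l + 7)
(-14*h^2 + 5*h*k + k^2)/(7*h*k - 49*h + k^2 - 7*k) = (-2*h + k)/(k - 7)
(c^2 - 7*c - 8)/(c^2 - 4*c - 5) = (c - 8)/(c - 5)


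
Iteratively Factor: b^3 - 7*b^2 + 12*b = (b)*(b^2 - 7*b + 12) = b*(b - 4)*(b - 3)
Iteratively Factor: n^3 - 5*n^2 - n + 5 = (n - 5)*(n^2 - 1) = (n - 5)*(n - 1)*(n + 1)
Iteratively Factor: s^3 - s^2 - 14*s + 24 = (s - 2)*(s^2 + s - 12) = (s - 2)*(s + 4)*(s - 3)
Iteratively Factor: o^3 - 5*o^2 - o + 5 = (o - 5)*(o^2 - 1) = (o - 5)*(o + 1)*(o - 1)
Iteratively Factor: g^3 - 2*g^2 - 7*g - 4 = (g - 4)*(g^2 + 2*g + 1) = (g - 4)*(g + 1)*(g + 1)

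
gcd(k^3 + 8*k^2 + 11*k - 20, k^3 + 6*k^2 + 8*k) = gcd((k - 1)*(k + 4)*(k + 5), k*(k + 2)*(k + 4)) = k + 4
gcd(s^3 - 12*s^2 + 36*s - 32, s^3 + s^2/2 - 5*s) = s - 2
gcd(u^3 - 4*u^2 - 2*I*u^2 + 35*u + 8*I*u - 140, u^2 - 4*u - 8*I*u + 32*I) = u - 4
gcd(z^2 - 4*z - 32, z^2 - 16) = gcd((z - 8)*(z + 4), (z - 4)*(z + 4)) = z + 4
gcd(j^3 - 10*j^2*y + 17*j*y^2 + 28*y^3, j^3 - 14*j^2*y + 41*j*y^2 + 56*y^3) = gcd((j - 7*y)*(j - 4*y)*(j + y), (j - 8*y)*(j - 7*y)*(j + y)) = -j^2 + 6*j*y + 7*y^2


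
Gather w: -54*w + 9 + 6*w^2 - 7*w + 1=6*w^2 - 61*w + 10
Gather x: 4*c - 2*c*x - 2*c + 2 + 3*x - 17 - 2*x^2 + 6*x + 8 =2*c - 2*x^2 + x*(9 - 2*c) - 7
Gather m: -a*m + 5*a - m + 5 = 5*a + m*(-a - 1) + 5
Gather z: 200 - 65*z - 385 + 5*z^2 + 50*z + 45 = 5*z^2 - 15*z - 140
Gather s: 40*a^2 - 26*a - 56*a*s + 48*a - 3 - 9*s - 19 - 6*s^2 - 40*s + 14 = 40*a^2 + 22*a - 6*s^2 + s*(-56*a - 49) - 8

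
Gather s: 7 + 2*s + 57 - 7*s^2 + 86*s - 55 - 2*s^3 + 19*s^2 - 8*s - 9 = -2*s^3 + 12*s^2 + 80*s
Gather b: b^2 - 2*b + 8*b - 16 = b^2 + 6*b - 16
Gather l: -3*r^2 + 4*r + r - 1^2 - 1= -3*r^2 + 5*r - 2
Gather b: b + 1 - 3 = b - 2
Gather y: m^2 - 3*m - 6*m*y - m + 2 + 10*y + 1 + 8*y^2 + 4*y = m^2 - 4*m + 8*y^2 + y*(14 - 6*m) + 3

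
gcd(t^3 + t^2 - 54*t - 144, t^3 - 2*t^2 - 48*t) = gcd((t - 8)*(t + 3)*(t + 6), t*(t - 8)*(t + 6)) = t^2 - 2*t - 48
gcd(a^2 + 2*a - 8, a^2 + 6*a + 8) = a + 4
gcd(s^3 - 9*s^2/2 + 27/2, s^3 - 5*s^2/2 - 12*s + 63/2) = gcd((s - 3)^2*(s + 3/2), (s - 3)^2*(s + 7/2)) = s^2 - 6*s + 9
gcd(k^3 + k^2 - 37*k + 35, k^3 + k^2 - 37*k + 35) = k^3 + k^2 - 37*k + 35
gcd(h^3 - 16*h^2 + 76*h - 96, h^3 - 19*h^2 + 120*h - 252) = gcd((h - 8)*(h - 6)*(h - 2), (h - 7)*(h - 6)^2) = h - 6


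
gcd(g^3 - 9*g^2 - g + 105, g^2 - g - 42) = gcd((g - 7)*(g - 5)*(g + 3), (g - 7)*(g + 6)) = g - 7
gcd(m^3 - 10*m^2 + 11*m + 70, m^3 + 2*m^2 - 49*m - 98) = m^2 - 5*m - 14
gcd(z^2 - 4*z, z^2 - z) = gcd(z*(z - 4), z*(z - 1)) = z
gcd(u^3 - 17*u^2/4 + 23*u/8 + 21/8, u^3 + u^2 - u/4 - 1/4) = u + 1/2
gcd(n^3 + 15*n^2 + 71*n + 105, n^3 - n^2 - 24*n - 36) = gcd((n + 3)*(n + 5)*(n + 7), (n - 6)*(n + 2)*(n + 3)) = n + 3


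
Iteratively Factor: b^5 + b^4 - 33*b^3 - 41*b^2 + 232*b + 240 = (b + 4)*(b^4 - 3*b^3 - 21*b^2 + 43*b + 60) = (b - 5)*(b + 4)*(b^3 + 2*b^2 - 11*b - 12) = (b - 5)*(b + 1)*(b + 4)*(b^2 + b - 12) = (b - 5)*(b + 1)*(b + 4)^2*(b - 3)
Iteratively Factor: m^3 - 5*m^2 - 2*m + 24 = (m - 4)*(m^2 - m - 6) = (m - 4)*(m + 2)*(m - 3)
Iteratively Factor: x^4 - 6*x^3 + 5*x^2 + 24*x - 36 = (x + 2)*(x^3 - 8*x^2 + 21*x - 18) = (x - 3)*(x + 2)*(x^2 - 5*x + 6) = (x - 3)^2*(x + 2)*(x - 2)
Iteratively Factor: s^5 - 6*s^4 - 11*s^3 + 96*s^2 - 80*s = (s - 5)*(s^4 - s^3 - 16*s^2 + 16*s) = (s - 5)*(s - 1)*(s^3 - 16*s) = (s - 5)*(s - 4)*(s - 1)*(s^2 + 4*s) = (s - 5)*(s - 4)*(s - 1)*(s + 4)*(s)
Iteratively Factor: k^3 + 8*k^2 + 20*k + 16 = (k + 2)*(k^2 + 6*k + 8) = (k + 2)^2*(k + 4)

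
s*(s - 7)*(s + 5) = s^3 - 2*s^2 - 35*s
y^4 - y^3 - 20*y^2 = y^2*(y - 5)*(y + 4)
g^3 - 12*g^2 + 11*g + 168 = (g - 8)*(g - 7)*(g + 3)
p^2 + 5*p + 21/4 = (p + 3/2)*(p + 7/2)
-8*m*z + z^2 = z*(-8*m + z)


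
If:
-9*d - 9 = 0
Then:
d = -1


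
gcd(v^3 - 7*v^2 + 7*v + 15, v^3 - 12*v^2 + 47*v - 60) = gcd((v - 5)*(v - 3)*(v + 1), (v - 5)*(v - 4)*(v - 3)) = v^2 - 8*v + 15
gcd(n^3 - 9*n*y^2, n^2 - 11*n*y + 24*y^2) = -n + 3*y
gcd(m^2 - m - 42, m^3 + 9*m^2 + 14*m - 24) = m + 6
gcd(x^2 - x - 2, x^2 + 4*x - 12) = x - 2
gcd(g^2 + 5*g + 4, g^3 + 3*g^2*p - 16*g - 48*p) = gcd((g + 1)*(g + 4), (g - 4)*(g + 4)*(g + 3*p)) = g + 4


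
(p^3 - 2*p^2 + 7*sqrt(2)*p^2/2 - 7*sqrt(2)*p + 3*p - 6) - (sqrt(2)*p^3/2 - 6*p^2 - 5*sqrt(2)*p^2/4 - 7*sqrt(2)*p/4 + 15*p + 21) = -sqrt(2)*p^3/2 + p^3 + 4*p^2 + 19*sqrt(2)*p^2/4 - 12*p - 21*sqrt(2)*p/4 - 27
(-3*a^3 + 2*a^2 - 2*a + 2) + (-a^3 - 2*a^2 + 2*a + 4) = 6 - 4*a^3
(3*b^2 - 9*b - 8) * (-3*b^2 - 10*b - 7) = -9*b^4 - 3*b^3 + 93*b^2 + 143*b + 56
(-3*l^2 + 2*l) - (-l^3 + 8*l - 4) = l^3 - 3*l^2 - 6*l + 4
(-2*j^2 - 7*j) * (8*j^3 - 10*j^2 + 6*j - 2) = -16*j^5 - 36*j^4 + 58*j^3 - 38*j^2 + 14*j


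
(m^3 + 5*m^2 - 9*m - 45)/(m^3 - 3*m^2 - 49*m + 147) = (m^2 + 8*m + 15)/(m^2 - 49)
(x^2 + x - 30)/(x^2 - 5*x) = (x + 6)/x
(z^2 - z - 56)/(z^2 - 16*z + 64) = (z + 7)/(z - 8)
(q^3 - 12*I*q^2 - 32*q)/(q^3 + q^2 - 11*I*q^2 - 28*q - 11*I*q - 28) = q*(q - 8*I)/(q^2 + q*(1 - 7*I) - 7*I)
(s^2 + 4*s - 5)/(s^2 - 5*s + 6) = (s^2 + 4*s - 5)/(s^2 - 5*s + 6)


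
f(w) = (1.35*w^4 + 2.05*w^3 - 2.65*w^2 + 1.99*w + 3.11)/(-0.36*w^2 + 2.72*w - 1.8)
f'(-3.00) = 4.73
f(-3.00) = -2.07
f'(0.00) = -3.72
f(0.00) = -1.73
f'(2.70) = 38.32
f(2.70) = 34.68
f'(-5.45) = 17.30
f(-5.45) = -28.29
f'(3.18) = 61.06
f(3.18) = 58.15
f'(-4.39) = 11.41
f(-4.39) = -13.12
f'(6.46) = 11947.24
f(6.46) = 3756.35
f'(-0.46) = -2.13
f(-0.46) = -0.48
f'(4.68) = 275.45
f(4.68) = 266.73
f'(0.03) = -3.96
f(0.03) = -1.84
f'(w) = (0.72*w - 2.72)*(1.35*w^4 + 2.05*w^3 - 2.65*w^2 + 1.99*w + 3.11)/(-0.36*w^2 + 2.72*w - 1.8)^2 + (5.4*w^3 + 6.15*w^2 - 5.3*w + 1.99)/(-0.36*w^2 + 2.72*w - 1.8) = (-0.972*w^5 + 10.278*w^4 + 1.432*w^3 - 17.5616*w^2 + 11.7792*w - 12.0412)/(0.1296*w^4 - 1.9584*w^3 + 8.6944*w^2 - 9.792*w + 3.24)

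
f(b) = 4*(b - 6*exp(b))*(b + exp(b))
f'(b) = 4*(1 - 6*exp(b))*(b + exp(b)) + 4*(b - 6*exp(b))*(exp(b) + 1) = -20*b*exp(b) + 8*b - 48*exp(2*b) - 20*exp(b)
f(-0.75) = 3.98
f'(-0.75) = -19.07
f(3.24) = -17259.90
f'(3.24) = -33433.95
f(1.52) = -631.48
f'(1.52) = -1221.73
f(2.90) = -8947.65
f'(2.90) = -17248.76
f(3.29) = -19015.91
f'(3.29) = -36862.69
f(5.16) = -745865.45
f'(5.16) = -1477412.15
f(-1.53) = 14.86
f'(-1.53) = -12.20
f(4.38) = -159895.75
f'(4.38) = -314512.89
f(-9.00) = 324.02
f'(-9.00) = -71.98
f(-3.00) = 38.93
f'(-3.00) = -22.13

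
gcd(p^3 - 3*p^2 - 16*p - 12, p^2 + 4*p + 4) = p + 2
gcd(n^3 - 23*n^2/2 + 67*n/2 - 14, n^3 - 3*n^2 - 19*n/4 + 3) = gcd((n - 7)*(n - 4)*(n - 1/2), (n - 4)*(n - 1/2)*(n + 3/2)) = n^2 - 9*n/2 + 2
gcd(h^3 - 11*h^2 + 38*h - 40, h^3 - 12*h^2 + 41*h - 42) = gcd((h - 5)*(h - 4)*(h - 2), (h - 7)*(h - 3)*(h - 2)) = h - 2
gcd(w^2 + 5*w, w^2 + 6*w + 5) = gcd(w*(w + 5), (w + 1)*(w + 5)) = w + 5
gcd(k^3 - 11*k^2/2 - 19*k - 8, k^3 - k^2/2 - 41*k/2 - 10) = k + 1/2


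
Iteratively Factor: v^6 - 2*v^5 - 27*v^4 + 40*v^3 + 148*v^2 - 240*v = (v - 5)*(v^5 + 3*v^4 - 12*v^3 - 20*v^2 + 48*v) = (v - 5)*(v + 3)*(v^4 - 12*v^2 + 16*v) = (v - 5)*(v - 2)*(v + 3)*(v^3 + 2*v^2 - 8*v) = (v - 5)*(v - 2)*(v + 3)*(v + 4)*(v^2 - 2*v) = (v - 5)*(v - 2)^2*(v + 3)*(v + 4)*(v)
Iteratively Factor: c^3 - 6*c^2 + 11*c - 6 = (c - 2)*(c^2 - 4*c + 3) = (c - 3)*(c - 2)*(c - 1)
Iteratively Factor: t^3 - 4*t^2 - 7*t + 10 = (t - 1)*(t^2 - 3*t - 10) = (t - 1)*(t + 2)*(t - 5)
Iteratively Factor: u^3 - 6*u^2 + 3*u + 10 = (u - 5)*(u^2 - u - 2) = (u - 5)*(u - 2)*(u + 1)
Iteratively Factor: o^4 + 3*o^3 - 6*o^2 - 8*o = (o + 1)*(o^3 + 2*o^2 - 8*o) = (o - 2)*(o + 1)*(o^2 + 4*o) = (o - 2)*(o + 1)*(o + 4)*(o)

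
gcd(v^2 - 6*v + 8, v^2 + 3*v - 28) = v - 4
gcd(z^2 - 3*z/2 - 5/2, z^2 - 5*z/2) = z - 5/2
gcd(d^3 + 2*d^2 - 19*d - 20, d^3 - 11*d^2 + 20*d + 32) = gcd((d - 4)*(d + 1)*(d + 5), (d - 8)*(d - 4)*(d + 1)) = d^2 - 3*d - 4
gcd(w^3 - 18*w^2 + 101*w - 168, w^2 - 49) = w - 7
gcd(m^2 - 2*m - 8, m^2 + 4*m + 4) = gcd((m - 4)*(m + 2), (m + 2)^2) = m + 2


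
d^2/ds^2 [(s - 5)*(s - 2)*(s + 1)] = 6*s - 12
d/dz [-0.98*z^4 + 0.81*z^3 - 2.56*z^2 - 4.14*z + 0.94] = -3.92*z^3 + 2.43*z^2 - 5.12*z - 4.14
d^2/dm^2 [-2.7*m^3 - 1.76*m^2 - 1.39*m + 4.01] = -16.2*m - 3.52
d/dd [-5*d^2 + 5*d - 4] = 5 - 10*d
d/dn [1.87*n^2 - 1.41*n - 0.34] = 3.74*n - 1.41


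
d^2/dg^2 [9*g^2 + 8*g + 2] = 18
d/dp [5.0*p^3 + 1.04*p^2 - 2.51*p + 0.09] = 15.0*p^2 + 2.08*p - 2.51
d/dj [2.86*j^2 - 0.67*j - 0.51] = 5.72*j - 0.67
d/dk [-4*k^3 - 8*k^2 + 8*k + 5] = -12*k^2 - 16*k + 8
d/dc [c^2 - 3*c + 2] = 2*c - 3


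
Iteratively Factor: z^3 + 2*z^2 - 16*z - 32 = (z + 4)*(z^2 - 2*z - 8) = (z + 2)*(z + 4)*(z - 4)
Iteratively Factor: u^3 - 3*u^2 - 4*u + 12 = (u - 3)*(u^2 - 4) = (u - 3)*(u - 2)*(u + 2)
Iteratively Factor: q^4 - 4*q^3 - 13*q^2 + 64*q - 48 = (q + 4)*(q^3 - 8*q^2 + 19*q - 12) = (q - 4)*(q + 4)*(q^2 - 4*q + 3) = (q - 4)*(q - 1)*(q + 4)*(q - 3)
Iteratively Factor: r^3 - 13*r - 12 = (r + 3)*(r^2 - 3*r - 4) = (r - 4)*(r + 3)*(r + 1)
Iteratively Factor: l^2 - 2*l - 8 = (l + 2)*(l - 4)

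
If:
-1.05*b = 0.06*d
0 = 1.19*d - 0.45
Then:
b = -0.02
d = 0.38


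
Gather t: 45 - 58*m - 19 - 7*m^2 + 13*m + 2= -7*m^2 - 45*m + 28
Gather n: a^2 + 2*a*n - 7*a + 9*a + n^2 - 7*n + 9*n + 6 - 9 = a^2 + 2*a + n^2 + n*(2*a + 2) - 3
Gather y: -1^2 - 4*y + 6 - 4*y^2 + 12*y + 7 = -4*y^2 + 8*y + 12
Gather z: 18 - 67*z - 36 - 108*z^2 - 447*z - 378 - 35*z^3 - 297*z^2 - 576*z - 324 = -35*z^3 - 405*z^2 - 1090*z - 720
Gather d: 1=1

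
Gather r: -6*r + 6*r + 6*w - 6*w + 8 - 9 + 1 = 0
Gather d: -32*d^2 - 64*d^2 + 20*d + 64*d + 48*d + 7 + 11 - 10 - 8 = -96*d^2 + 132*d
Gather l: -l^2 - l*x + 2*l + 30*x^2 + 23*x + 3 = -l^2 + l*(2 - x) + 30*x^2 + 23*x + 3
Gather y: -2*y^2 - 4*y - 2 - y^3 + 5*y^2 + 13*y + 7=-y^3 + 3*y^2 + 9*y + 5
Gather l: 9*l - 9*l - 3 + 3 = 0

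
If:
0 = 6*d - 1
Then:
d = 1/6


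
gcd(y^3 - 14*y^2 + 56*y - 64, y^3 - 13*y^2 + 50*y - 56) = y^2 - 6*y + 8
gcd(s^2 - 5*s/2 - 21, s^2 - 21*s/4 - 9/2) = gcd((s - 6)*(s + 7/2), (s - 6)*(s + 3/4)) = s - 6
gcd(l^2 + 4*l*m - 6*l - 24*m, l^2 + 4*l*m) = l + 4*m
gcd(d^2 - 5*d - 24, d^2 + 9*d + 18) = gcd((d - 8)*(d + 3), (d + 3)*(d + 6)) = d + 3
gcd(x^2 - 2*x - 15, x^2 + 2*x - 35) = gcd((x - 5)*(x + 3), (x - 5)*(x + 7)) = x - 5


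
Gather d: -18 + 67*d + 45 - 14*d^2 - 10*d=-14*d^2 + 57*d + 27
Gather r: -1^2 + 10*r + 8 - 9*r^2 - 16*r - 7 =-9*r^2 - 6*r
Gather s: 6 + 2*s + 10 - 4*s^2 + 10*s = -4*s^2 + 12*s + 16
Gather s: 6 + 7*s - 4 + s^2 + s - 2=s^2 + 8*s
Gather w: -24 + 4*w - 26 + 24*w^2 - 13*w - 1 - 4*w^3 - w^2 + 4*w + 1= -4*w^3 + 23*w^2 - 5*w - 50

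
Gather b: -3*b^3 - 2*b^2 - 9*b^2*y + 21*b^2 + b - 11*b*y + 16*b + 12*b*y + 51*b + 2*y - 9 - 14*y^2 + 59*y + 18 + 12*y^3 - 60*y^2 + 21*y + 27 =-3*b^3 + b^2*(19 - 9*y) + b*(y + 68) + 12*y^3 - 74*y^2 + 82*y + 36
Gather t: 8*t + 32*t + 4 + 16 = 40*t + 20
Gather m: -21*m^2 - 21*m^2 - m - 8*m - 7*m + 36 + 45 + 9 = -42*m^2 - 16*m + 90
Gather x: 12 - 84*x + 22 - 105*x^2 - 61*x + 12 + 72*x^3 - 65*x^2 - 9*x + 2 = 72*x^3 - 170*x^2 - 154*x + 48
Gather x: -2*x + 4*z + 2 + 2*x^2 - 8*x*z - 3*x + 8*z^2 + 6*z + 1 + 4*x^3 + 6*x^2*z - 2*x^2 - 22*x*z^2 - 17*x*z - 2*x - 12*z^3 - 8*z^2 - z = 4*x^3 + 6*x^2*z + x*(-22*z^2 - 25*z - 7) - 12*z^3 + 9*z + 3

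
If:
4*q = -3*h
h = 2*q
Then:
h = 0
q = 0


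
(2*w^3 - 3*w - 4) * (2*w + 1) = 4*w^4 + 2*w^3 - 6*w^2 - 11*w - 4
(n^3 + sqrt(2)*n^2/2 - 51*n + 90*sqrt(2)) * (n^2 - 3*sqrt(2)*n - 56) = n^5 - 5*sqrt(2)*n^4/2 - 110*n^3 + 215*sqrt(2)*n^2 + 2316*n - 5040*sqrt(2)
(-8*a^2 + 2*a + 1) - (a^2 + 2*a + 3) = -9*a^2 - 2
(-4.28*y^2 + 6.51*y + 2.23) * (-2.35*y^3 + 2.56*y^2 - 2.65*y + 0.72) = 10.058*y^5 - 26.2553*y^4 + 22.7671*y^3 - 14.6243*y^2 - 1.2223*y + 1.6056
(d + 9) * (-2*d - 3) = -2*d^2 - 21*d - 27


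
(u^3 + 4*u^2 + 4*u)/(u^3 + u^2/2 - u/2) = 2*(u^2 + 4*u + 4)/(2*u^2 + u - 1)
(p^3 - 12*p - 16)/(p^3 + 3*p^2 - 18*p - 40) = (p + 2)/(p + 5)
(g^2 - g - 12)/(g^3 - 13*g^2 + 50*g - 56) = (g + 3)/(g^2 - 9*g + 14)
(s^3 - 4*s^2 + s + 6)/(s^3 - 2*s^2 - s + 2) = (s - 3)/(s - 1)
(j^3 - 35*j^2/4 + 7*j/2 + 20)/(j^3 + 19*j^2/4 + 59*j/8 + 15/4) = 2*(j^2 - 10*j + 16)/(2*j^2 + 7*j + 6)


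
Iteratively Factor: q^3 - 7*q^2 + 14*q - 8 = (q - 2)*(q^2 - 5*q + 4) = (q - 2)*(q - 1)*(q - 4)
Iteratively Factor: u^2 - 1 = (u - 1)*(u + 1)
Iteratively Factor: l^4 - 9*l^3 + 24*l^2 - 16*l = (l)*(l^3 - 9*l^2 + 24*l - 16) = l*(l - 1)*(l^2 - 8*l + 16) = l*(l - 4)*(l - 1)*(l - 4)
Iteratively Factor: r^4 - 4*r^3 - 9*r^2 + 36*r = (r - 4)*(r^3 - 9*r) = (r - 4)*(r + 3)*(r^2 - 3*r) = r*(r - 4)*(r + 3)*(r - 3)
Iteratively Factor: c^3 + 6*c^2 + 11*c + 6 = (c + 3)*(c^2 + 3*c + 2) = (c + 2)*(c + 3)*(c + 1)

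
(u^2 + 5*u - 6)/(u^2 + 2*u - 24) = (u - 1)/(u - 4)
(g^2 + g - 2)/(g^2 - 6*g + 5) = (g + 2)/(g - 5)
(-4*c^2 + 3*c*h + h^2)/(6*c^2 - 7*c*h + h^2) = (-4*c - h)/(6*c - h)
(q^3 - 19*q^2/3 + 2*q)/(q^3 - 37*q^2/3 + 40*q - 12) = q/(q - 6)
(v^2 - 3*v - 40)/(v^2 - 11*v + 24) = (v + 5)/(v - 3)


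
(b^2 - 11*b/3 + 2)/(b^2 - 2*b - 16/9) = 3*(-3*b^2 + 11*b - 6)/(-9*b^2 + 18*b + 16)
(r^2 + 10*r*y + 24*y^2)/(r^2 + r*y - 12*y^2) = (-r - 6*y)/(-r + 3*y)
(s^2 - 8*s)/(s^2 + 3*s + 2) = s*(s - 8)/(s^2 + 3*s + 2)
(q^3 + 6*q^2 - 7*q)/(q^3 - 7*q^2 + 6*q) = (q + 7)/(q - 6)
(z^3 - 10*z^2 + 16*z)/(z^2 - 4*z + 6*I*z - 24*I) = z*(z^2 - 10*z + 16)/(z^2 - 4*z + 6*I*z - 24*I)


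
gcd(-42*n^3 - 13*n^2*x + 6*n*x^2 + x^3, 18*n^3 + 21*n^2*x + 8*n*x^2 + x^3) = 2*n + x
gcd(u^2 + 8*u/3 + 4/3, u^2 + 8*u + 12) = u + 2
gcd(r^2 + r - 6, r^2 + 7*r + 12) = r + 3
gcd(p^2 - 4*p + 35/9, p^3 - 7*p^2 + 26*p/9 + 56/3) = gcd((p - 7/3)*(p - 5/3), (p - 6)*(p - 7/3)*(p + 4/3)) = p - 7/3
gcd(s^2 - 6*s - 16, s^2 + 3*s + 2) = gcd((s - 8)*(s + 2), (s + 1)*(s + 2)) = s + 2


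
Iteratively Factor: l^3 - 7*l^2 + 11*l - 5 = (l - 1)*(l^2 - 6*l + 5) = (l - 5)*(l - 1)*(l - 1)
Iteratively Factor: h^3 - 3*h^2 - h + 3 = (h + 1)*(h^2 - 4*h + 3) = (h - 3)*(h + 1)*(h - 1)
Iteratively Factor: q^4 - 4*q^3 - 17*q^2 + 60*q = (q)*(q^3 - 4*q^2 - 17*q + 60) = q*(q - 5)*(q^2 + q - 12) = q*(q - 5)*(q + 4)*(q - 3)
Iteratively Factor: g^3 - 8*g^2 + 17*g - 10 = (g - 1)*(g^2 - 7*g + 10) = (g - 5)*(g - 1)*(g - 2)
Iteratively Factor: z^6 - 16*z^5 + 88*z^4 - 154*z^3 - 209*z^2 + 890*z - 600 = (z - 1)*(z^5 - 15*z^4 + 73*z^3 - 81*z^2 - 290*z + 600) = (z - 5)*(z - 1)*(z^4 - 10*z^3 + 23*z^2 + 34*z - 120) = (z - 5)*(z - 4)*(z - 1)*(z^3 - 6*z^2 - z + 30) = (z - 5)^2*(z - 4)*(z - 1)*(z^2 - z - 6) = (z - 5)^2*(z - 4)*(z - 1)*(z + 2)*(z - 3)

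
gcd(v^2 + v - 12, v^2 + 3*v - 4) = v + 4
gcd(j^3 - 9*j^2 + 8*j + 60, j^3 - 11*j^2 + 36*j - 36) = j - 6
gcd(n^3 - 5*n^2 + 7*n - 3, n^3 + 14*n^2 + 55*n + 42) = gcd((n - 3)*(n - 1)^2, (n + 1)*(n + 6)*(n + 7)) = 1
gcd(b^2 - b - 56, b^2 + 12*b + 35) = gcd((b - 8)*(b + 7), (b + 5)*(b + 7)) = b + 7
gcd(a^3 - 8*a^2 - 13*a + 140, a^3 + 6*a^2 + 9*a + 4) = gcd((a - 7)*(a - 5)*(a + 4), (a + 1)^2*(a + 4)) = a + 4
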